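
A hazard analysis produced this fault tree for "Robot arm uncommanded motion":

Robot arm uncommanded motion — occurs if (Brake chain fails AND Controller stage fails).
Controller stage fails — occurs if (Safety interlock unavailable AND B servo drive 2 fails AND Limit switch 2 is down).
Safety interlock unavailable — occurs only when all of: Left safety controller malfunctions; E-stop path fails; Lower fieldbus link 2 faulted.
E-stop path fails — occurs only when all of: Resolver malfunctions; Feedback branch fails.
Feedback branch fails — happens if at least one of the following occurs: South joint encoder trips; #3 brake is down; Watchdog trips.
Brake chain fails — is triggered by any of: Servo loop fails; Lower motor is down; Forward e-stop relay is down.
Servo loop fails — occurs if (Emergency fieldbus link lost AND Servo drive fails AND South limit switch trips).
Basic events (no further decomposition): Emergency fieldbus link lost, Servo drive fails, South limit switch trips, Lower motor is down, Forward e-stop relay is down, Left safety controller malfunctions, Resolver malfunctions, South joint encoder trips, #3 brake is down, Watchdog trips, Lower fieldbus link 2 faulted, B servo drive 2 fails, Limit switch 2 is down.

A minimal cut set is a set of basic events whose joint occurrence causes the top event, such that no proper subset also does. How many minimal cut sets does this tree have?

9

Servo loop fails [AND]: one cut set from each child combined → 1 × 1 × 1 = 1 cut set(s).
Brake chain fails [OR]: union of children's cut sets → 3 cut set(s).
Feedback branch fails [OR]: union of children's cut sets → 3 cut set(s).
E-stop path fails [AND]: one cut set from each child combined → 1 × 3 = 3 cut set(s).
Safety interlock unavailable [AND]: one cut set from each child combined → 1 × 3 × 1 = 3 cut set(s).
Controller stage fails [AND]: one cut set from each child combined → 3 × 1 × 1 = 3 cut set(s).
Robot arm uncommanded motion [AND]: one cut set from each child combined → 3 × 3 = 9 cut set(s).
Minimal cut sets: {B servo drive 2 fails, Emergency fieldbus link lost, Left safety controller malfunctions, Limit switch 2 is down, Lower fieldbus link 2 faulted, Resolver malfunctions, Servo drive fails, South joint encoder trips, South limit switch trips}; {#3 brake is down, B servo drive 2 fails, Emergency fieldbus link lost, Left safety controller malfunctions, Limit switch 2 is down, Lower fieldbus link 2 faulted, Resolver malfunctions, Servo drive fails, South limit switch trips}; {B servo drive 2 fails, Emergency fieldbus link lost, Left safety controller malfunctions, Limit switch 2 is down, Lower fieldbus link 2 faulted, Resolver malfunctions, Servo drive fails, South limit switch trips, Watchdog trips}; {B servo drive 2 fails, Left safety controller malfunctions, Limit switch 2 is down, Lower fieldbus link 2 faulted, Lower motor is down, Resolver malfunctions, South joint encoder trips}; {#3 brake is down, B servo drive 2 fails, Left safety controller malfunctions, Limit switch 2 is down, Lower fieldbus link 2 faulted, Lower motor is down, Resolver malfunctions}; {B servo drive 2 fails, Left safety controller malfunctions, Limit switch 2 is down, Lower fieldbus link 2 faulted, Lower motor is down, Resolver malfunctions, Watchdog trips}; {B servo drive 2 fails, Forward e-stop relay is down, Left safety controller malfunctions, Limit switch 2 is down, Lower fieldbus link 2 faulted, Resolver malfunctions, South joint encoder trips}; {#3 brake is down, B servo drive 2 fails, Forward e-stop relay is down, Left safety controller malfunctions, Limit switch 2 is down, Lower fieldbus link 2 faulted, Resolver malfunctions}; {B servo drive 2 fails, Forward e-stop relay is down, Left safety controller malfunctions, Limit switch 2 is down, Lower fieldbus link 2 faulted, Resolver malfunctions, Watchdog trips}.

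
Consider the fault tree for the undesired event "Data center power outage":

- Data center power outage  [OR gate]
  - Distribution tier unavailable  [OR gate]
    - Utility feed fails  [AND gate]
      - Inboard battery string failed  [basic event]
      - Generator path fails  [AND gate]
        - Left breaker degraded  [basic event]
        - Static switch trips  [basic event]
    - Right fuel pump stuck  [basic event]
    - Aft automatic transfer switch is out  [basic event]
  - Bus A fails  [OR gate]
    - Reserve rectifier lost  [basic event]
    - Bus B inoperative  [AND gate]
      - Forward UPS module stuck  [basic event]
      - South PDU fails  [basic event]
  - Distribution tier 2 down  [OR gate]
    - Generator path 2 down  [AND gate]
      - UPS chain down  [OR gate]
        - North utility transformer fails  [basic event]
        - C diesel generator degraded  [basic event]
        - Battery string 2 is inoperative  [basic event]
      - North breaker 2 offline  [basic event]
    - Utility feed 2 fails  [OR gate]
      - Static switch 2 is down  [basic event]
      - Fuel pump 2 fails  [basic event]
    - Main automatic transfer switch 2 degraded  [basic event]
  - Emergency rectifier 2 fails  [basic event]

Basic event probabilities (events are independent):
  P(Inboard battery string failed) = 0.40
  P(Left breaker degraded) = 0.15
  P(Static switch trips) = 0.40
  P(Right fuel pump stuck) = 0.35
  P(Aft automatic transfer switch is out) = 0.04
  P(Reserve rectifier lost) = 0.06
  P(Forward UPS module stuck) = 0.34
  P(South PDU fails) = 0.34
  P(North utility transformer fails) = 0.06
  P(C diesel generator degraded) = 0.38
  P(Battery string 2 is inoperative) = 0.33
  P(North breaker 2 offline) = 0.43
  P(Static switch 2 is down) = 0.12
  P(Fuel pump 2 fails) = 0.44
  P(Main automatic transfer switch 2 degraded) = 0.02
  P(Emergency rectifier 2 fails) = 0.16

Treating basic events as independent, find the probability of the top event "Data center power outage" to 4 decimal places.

0.8484

P(Generator path fails) [AND] = 0.15 × 0.40 = 0.060000
P(Utility feed fails) [AND] = 0.40 × 0.060000 = 0.024000
P(Distribution tier unavailable) [OR] = 1 − (1−0.024000) × (1−0.35) × (1−0.04) = 0.390976
P(Bus B inoperative) [AND] = 0.34 × 0.34 = 0.115600
P(Bus A fails) [OR] = 1 − (1−0.06) × (1−0.115600) = 0.168664
P(UPS chain down) [OR] = 1 − (1−0.06) × (1−0.38) × (1−0.33) = 0.609524
P(Generator path 2 down) [AND] = 0.609524 × 0.43 = 0.262095
P(Utility feed 2 fails) [OR] = 1 − (1−0.12) × (1−0.44) = 0.507200
P(Distribution tier 2 down) [OR] = 1 − (1−0.262095) × (1−0.507200) × (1−0.02) = 0.643633
P(Data center power outage) [OR] = 1 − (1−0.390976) × (1−0.168664) × (1−0.643633) × (1−0.16) = 0.848439
Rounded to 4 decimal places: P(Data center power outage) ≈ 0.8484.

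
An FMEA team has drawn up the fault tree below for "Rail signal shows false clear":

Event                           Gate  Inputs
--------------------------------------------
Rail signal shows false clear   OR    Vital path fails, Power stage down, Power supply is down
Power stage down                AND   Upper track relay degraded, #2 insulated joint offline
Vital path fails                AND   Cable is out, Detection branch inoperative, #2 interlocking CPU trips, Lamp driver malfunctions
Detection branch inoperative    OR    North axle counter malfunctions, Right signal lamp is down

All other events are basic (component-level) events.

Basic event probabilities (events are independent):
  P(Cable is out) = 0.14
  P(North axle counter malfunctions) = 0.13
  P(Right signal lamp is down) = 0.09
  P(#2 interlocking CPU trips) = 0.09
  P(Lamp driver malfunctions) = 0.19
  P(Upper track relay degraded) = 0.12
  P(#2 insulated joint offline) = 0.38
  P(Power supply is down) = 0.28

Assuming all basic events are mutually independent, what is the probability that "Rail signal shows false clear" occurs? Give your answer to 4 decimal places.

P(Detection branch inoperative) [OR] = 1 − (1−0.13) × (1−0.09) = 0.208300
P(Vital path fails) [AND] = 0.14 × 0.208300 × 0.09 × 0.19 = 0.000499
P(Power stage down) [AND] = 0.12 × 0.38 = 0.045600
P(Rail signal shows false clear) [OR] = 1 − (1−0.000499) × (1−0.045600) × (1−0.28) = 0.313175
Rounded to 4 decimal places: P(Rail signal shows false clear) ≈ 0.3132.

0.3132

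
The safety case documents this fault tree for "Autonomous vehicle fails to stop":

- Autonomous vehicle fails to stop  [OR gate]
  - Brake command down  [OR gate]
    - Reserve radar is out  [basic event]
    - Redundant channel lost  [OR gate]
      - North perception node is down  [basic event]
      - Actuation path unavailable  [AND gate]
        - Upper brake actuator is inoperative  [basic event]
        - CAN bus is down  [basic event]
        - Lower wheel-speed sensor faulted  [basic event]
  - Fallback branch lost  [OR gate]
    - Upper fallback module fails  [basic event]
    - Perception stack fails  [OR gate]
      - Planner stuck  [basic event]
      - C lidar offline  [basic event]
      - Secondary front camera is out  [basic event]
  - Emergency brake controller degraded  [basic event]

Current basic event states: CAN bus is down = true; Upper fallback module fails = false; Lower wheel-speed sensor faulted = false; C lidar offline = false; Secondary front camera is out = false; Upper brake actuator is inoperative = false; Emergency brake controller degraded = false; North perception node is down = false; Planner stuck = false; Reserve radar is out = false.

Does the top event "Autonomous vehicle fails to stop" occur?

No

Actuation path unavailable [AND]: Upper brake actuator is inoperative=not, CAN bus is down=occurs, Lower wheel-speed sensor faulted=not → not all inputs occur → does not occur.
Redundant channel lost [OR]: North perception node is down=not, Actuation path unavailable=not → no input occurs → does not occur.
Brake command down [OR]: Reserve radar is out=not, Redundant channel lost=not → no input occurs → does not occur.
Perception stack fails [OR]: Planner stuck=not, C lidar offline=not, Secondary front camera is out=not → no input occurs → does not occur.
Fallback branch lost [OR]: Upper fallback module fails=not, Perception stack fails=not → no input occurs → does not occur.
Autonomous vehicle fails to stop [OR]: Brake command down=not, Fallback branch lost=not, Emergency brake controller degraded=not → no input occurs → does not occur.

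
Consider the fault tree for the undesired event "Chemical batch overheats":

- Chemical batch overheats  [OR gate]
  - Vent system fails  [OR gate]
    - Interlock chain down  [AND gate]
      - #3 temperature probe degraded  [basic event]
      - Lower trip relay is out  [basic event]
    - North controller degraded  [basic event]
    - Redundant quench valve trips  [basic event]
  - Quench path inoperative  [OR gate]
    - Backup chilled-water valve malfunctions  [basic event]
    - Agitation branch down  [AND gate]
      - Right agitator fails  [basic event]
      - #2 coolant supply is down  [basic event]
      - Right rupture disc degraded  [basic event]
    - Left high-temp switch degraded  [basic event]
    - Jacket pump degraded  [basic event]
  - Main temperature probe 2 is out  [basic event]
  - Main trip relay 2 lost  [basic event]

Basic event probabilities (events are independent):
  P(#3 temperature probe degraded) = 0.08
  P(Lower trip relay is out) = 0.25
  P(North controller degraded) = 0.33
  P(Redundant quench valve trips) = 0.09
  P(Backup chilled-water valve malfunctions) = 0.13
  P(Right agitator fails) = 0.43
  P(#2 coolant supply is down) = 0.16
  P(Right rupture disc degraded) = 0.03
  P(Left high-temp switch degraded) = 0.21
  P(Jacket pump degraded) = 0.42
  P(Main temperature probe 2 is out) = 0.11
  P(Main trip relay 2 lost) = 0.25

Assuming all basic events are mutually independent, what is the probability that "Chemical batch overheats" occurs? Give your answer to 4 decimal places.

P(Interlock chain down) [AND] = 0.08 × 0.25 = 0.020000
P(Vent system fails) [OR] = 1 − (1−0.020000) × (1−0.33) × (1−0.09) = 0.402494
P(Agitation branch down) [AND] = 0.43 × 0.16 × 0.03 = 0.002064
P(Quench path inoperative) [OR] = 1 − (1−0.13) × (1−0.002064) × (1−0.21) × (1−0.42) = 0.602189
P(Chemical batch overheats) [OR] = 1 − (1−0.402494) × (1−0.602189) × (1−0.11) × (1−0.25) = 0.841339
Rounded to 4 decimal places: P(Chemical batch overheats) ≈ 0.8413.

0.8413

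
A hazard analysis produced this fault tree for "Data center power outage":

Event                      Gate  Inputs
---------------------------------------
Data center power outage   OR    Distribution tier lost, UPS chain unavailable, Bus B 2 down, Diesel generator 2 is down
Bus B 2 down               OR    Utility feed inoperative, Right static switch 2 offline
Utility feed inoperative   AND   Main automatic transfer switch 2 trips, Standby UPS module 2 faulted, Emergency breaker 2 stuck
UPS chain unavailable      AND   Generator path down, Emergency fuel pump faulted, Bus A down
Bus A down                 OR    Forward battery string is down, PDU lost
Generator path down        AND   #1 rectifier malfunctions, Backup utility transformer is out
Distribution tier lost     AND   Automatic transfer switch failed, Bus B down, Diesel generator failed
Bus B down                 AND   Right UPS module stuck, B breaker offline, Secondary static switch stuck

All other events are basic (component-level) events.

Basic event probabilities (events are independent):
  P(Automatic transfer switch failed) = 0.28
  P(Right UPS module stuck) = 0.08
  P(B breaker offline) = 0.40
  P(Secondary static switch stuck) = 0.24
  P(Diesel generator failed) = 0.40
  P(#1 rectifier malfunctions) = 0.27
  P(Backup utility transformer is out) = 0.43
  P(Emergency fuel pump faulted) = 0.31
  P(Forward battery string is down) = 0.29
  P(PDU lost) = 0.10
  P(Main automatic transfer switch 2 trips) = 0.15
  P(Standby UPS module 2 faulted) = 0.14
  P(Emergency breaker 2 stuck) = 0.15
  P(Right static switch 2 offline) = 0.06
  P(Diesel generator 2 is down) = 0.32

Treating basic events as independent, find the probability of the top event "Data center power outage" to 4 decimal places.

P(Bus B down) [AND] = 0.08 × 0.40 × 0.24 = 0.007680
P(Distribution tier lost) [AND] = 0.28 × 0.007680 × 0.40 = 0.000860
P(Generator path down) [AND] = 0.27 × 0.43 = 0.116100
P(Bus A down) [OR] = 1 − (1−0.29) × (1−0.10) = 0.361000
P(UPS chain unavailable) [AND] = 0.116100 × 0.31 × 0.361000 = 0.012993
P(Utility feed inoperative) [AND] = 0.15 × 0.14 × 0.15 = 0.003150
P(Bus B 2 down) [OR] = 1 − (1−0.003150) × (1−0.06) = 0.062961
P(Data center power outage) [OR] = 1 − (1−0.000860) × (1−0.012993) × (1−0.062961) × (1−0.32) = 0.371633
Rounded to 4 decimal places: P(Data center power outage) ≈ 0.3716.

0.3716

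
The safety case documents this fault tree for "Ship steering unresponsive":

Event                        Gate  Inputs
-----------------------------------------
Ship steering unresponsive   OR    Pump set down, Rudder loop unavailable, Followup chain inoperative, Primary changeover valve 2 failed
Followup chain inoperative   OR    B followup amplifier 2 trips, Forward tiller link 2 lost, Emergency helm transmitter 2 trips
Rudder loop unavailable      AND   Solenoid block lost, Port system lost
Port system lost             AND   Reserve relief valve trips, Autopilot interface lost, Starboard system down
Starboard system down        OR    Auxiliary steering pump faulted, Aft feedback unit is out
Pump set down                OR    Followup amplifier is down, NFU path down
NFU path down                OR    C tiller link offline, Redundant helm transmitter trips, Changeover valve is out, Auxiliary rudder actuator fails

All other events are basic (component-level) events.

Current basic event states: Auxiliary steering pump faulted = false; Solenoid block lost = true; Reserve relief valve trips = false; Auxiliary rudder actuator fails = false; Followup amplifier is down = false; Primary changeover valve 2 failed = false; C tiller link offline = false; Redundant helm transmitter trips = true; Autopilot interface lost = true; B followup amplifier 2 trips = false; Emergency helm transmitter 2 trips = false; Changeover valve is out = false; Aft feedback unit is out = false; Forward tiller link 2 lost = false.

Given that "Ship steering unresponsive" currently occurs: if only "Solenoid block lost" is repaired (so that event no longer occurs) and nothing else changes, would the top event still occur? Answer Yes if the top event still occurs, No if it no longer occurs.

Yes

Counterfactual: set "Solenoid block lost" to not occurred.
NFU path down [OR]: C tiller link offline=not, Redundant helm transmitter trips=occurs, Changeover valve is out=not, Auxiliary rudder actuator fails=not → at least one input occurs → occurs.
Pump set down [OR]: Followup amplifier is down=not, NFU path down=occurs → at least one input occurs → occurs.
Starboard system down [OR]: Auxiliary steering pump faulted=not, Aft feedback unit is out=not → no input occurs → does not occur.
Port system lost [AND]: Reserve relief valve trips=not, Autopilot interface lost=occurs, Starboard system down=not → not all inputs occur → does not occur.
Rudder loop unavailable [AND]: Solenoid block lost=not, Port system lost=not → not all inputs occur → does not occur.
Followup chain inoperative [OR]: B followup amplifier 2 trips=not, Forward tiller link 2 lost=not, Emergency helm transmitter 2 trips=not → no input occurs → does not occur.
Ship steering unresponsive [OR]: Pump set down=occurs, Rudder loop unavailable=not, Followup chain inoperative=not, Primary changeover valve 2 failed=not → at least one input occurs → occurs.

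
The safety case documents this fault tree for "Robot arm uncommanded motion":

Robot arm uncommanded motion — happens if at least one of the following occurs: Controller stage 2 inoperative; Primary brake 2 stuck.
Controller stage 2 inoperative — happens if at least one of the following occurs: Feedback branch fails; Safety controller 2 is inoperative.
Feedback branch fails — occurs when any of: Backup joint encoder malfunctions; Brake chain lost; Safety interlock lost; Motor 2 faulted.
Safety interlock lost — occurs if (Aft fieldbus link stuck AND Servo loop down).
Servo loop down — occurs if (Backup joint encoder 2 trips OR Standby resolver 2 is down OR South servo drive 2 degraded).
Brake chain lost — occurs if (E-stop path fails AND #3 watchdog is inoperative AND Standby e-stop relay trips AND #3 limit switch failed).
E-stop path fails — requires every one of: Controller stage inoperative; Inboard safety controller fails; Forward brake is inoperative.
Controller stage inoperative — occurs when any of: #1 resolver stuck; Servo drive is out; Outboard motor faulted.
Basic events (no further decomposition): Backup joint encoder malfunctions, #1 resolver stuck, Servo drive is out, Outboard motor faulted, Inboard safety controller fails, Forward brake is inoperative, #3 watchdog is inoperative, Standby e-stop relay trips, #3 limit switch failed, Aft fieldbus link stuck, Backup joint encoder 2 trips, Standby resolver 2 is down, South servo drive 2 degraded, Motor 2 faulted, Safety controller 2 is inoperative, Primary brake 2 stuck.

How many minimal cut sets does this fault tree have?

10

Controller stage inoperative [OR]: union of children's cut sets → 3 cut set(s).
E-stop path fails [AND]: one cut set from each child combined → 3 × 1 × 1 = 3 cut set(s).
Brake chain lost [AND]: one cut set from each child combined → 3 × 1 × 1 × 1 = 3 cut set(s).
Servo loop down [OR]: union of children's cut sets → 3 cut set(s).
Safety interlock lost [AND]: one cut set from each child combined → 1 × 3 = 3 cut set(s).
Feedback branch fails [OR]: union of children's cut sets → 8 cut set(s).
Controller stage 2 inoperative [OR]: union of children's cut sets → 9 cut set(s).
Robot arm uncommanded motion [OR]: union of children's cut sets → 10 cut set(s).
Minimal cut sets: {Backup joint encoder malfunctions}; {#1 resolver stuck, #3 limit switch failed, #3 watchdog is inoperative, Forward brake is inoperative, Inboard safety controller fails, Standby e-stop relay trips}; {#3 limit switch failed, #3 watchdog is inoperative, Forward brake is inoperative, Inboard safety controller fails, Servo drive is out, Standby e-stop relay trips}; {#3 limit switch failed, #3 watchdog is inoperative, Forward brake is inoperative, Inboard safety controller fails, Outboard motor faulted, Standby e-stop relay trips}; {Aft fieldbus link stuck, Backup joint encoder 2 trips}; {Aft fieldbus link stuck, Standby resolver 2 is down}; {Aft fieldbus link stuck, South servo drive 2 degraded}; {Motor 2 faulted}; {Safety controller 2 is inoperative}; {Primary brake 2 stuck}.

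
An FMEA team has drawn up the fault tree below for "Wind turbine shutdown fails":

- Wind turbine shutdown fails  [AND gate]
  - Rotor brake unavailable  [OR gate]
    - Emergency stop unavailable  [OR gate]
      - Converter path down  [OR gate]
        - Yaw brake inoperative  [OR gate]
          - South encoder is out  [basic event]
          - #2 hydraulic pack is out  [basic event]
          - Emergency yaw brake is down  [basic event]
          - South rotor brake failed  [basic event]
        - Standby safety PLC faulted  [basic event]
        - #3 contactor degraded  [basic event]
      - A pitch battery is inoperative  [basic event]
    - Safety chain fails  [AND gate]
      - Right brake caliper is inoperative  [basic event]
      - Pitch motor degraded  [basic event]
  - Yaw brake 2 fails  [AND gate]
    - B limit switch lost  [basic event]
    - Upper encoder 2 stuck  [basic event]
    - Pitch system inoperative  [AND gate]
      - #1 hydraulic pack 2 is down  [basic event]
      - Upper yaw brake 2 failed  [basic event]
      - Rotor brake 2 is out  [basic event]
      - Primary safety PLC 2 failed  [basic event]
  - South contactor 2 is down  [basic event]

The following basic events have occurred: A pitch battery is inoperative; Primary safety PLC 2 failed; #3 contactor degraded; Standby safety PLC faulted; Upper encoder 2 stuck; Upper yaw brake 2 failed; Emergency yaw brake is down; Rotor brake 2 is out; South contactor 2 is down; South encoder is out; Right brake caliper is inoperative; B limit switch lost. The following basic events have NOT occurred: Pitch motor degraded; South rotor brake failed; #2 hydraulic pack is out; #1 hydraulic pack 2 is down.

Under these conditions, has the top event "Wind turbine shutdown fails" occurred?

No

Yaw brake inoperative [OR]: South encoder is out=occurs, #2 hydraulic pack is out=not, Emergency yaw brake is down=occurs, South rotor brake failed=not → at least one input occurs → occurs.
Converter path down [OR]: Yaw brake inoperative=occurs, Standby safety PLC faulted=occurs, #3 contactor degraded=occurs → at least one input occurs → occurs.
Emergency stop unavailable [OR]: Converter path down=occurs, A pitch battery is inoperative=occurs → at least one input occurs → occurs.
Safety chain fails [AND]: Right brake caliper is inoperative=occurs, Pitch motor degraded=not → not all inputs occur → does not occur.
Rotor brake unavailable [OR]: Emergency stop unavailable=occurs, Safety chain fails=not → at least one input occurs → occurs.
Pitch system inoperative [AND]: #1 hydraulic pack 2 is down=not, Upper yaw brake 2 failed=occurs, Rotor brake 2 is out=occurs, Primary safety PLC 2 failed=occurs → not all inputs occur → does not occur.
Yaw brake 2 fails [AND]: B limit switch lost=occurs, Upper encoder 2 stuck=occurs, Pitch system inoperative=not → not all inputs occur → does not occur.
Wind turbine shutdown fails [AND]: Rotor brake unavailable=occurs, Yaw brake 2 fails=not, South contactor 2 is down=occurs → not all inputs occur → does not occur.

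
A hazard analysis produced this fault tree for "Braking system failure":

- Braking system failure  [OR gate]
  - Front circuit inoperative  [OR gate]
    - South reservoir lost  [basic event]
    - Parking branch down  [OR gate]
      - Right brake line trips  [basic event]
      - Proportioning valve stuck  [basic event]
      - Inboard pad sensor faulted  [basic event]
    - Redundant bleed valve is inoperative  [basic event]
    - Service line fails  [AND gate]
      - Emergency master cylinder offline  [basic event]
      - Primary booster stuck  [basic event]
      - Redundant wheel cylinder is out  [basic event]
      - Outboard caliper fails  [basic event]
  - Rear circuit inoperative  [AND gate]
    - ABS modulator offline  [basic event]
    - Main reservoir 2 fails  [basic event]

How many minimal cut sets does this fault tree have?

7

Parking branch down [OR]: union of children's cut sets → 3 cut set(s).
Service line fails [AND]: one cut set from each child combined → 1 × 1 × 1 × 1 = 1 cut set(s).
Front circuit inoperative [OR]: union of children's cut sets → 6 cut set(s).
Rear circuit inoperative [AND]: one cut set from each child combined → 1 × 1 = 1 cut set(s).
Braking system failure [OR]: union of children's cut sets → 7 cut set(s).
Minimal cut sets: {South reservoir lost}; {Right brake line trips}; {Proportioning valve stuck}; {Inboard pad sensor faulted}; {Redundant bleed valve is inoperative}; {Emergency master cylinder offline, Outboard caliper fails, Primary booster stuck, Redundant wheel cylinder is out}; {ABS modulator offline, Main reservoir 2 fails}.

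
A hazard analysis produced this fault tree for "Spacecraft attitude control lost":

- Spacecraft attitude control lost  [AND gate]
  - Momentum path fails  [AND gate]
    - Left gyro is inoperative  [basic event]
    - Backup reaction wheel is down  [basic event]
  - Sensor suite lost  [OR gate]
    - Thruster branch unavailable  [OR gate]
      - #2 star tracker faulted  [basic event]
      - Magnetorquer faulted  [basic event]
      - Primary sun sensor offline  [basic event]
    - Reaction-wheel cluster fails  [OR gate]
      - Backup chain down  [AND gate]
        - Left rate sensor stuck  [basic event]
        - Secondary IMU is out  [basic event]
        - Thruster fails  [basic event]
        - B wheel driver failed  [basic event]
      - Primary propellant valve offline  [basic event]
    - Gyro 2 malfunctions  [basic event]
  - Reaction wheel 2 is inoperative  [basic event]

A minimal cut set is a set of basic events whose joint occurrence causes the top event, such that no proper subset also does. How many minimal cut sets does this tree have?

Momentum path fails [AND]: one cut set from each child combined → 1 × 1 = 1 cut set(s).
Thruster branch unavailable [OR]: union of children's cut sets → 3 cut set(s).
Backup chain down [AND]: one cut set from each child combined → 1 × 1 × 1 × 1 = 1 cut set(s).
Reaction-wheel cluster fails [OR]: union of children's cut sets → 2 cut set(s).
Sensor suite lost [OR]: union of children's cut sets → 6 cut set(s).
Spacecraft attitude control lost [AND]: one cut set from each child combined → 1 × 6 × 1 = 6 cut set(s).
Minimal cut sets: {#2 star tracker faulted, Backup reaction wheel is down, Left gyro is inoperative, Reaction wheel 2 is inoperative}; {Backup reaction wheel is down, Left gyro is inoperative, Magnetorquer faulted, Reaction wheel 2 is inoperative}; {Backup reaction wheel is down, Left gyro is inoperative, Primary sun sensor offline, Reaction wheel 2 is inoperative}; {B wheel driver failed, Backup reaction wheel is down, Left gyro is inoperative, Left rate sensor stuck, Reaction wheel 2 is inoperative, Secondary IMU is out, Thruster fails}; {Backup reaction wheel is down, Left gyro is inoperative, Primary propellant valve offline, Reaction wheel 2 is inoperative}; {Backup reaction wheel is down, Gyro 2 malfunctions, Left gyro is inoperative, Reaction wheel 2 is inoperative}.

6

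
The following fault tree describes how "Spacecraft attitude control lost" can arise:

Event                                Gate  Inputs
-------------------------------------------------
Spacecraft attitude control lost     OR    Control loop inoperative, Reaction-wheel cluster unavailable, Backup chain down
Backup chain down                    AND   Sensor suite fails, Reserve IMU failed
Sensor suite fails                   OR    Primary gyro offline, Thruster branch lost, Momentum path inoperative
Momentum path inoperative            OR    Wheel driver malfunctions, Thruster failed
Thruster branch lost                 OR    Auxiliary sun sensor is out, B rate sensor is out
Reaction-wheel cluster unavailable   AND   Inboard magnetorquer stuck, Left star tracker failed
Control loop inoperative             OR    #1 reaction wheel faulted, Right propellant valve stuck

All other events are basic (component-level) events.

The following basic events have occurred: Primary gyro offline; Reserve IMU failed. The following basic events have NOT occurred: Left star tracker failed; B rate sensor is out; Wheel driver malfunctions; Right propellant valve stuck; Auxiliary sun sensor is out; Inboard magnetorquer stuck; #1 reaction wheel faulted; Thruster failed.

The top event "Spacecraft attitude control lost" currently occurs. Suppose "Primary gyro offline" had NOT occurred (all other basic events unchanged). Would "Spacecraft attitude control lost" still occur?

Counterfactual: set "Primary gyro offline" to not occurred.
Control loop inoperative [OR]: #1 reaction wheel faulted=not, Right propellant valve stuck=not → no input occurs → does not occur.
Reaction-wheel cluster unavailable [AND]: Inboard magnetorquer stuck=not, Left star tracker failed=not → not all inputs occur → does not occur.
Thruster branch lost [OR]: Auxiliary sun sensor is out=not, B rate sensor is out=not → no input occurs → does not occur.
Momentum path inoperative [OR]: Wheel driver malfunctions=not, Thruster failed=not → no input occurs → does not occur.
Sensor suite fails [OR]: Primary gyro offline=not, Thruster branch lost=not, Momentum path inoperative=not → no input occurs → does not occur.
Backup chain down [AND]: Sensor suite fails=not, Reserve IMU failed=occurs → not all inputs occur → does not occur.
Spacecraft attitude control lost [OR]: Control loop inoperative=not, Reaction-wheel cluster unavailable=not, Backup chain down=not → no input occurs → does not occur.

No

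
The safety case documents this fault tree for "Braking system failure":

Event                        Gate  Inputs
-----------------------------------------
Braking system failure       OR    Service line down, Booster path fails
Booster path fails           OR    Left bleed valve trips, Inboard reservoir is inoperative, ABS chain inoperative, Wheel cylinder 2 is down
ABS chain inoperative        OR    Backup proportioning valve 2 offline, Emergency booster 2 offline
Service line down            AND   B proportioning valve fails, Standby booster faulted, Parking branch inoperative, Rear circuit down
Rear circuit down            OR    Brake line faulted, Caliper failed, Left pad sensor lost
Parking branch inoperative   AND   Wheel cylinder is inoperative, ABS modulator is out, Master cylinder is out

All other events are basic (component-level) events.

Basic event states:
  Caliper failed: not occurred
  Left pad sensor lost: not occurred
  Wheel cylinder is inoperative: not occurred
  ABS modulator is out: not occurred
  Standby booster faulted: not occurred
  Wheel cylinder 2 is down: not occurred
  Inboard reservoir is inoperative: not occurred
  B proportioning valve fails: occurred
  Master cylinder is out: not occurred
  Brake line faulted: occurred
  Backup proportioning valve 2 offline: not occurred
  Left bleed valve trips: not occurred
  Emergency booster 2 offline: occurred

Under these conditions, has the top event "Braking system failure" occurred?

Yes

Parking branch inoperative [AND]: Wheel cylinder is inoperative=not, ABS modulator is out=not, Master cylinder is out=not → not all inputs occur → does not occur.
Rear circuit down [OR]: Brake line faulted=occurs, Caliper failed=not, Left pad sensor lost=not → at least one input occurs → occurs.
Service line down [AND]: B proportioning valve fails=occurs, Standby booster faulted=not, Parking branch inoperative=not, Rear circuit down=occurs → not all inputs occur → does not occur.
ABS chain inoperative [OR]: Backup proportioning valve 2 offline=not, Emergency booster 2 offline=occurs → at least one input occurs → occurs.
Booster path fails [OR]: Left bleed valve trips=not, Inboard reservoir is inoperative=not, ABS chain inoperative=occurs, Wheel cylinder 2 is down=not → at least one input occurs → occurs.
Braking system failure [OR]: Service line down=not, Booster path fails=occurs → at least one input occurs → occurs.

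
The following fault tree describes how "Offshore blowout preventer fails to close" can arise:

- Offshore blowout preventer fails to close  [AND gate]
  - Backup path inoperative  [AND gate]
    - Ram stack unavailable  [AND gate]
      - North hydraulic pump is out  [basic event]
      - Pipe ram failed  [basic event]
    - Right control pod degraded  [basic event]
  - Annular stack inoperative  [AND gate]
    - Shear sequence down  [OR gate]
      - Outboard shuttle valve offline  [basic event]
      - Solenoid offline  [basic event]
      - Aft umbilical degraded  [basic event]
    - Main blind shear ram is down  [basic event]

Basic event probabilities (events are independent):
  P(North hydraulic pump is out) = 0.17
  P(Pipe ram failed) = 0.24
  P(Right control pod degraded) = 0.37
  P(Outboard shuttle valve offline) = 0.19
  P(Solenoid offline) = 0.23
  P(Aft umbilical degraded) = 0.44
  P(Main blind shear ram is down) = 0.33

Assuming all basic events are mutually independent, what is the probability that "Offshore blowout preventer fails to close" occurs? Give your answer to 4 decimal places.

0.0032

P(Ram stack unavailable) [AND] = 0.17 × 0.24 = 0.040800
P(Backup path inoperative) [AND] = 0.040800 × 0.37 = 0.015096
P(Shear sequence down) [OR] = 1 − (1−0.19) × (1−0.23) × (1−0.44) = 0.650728
P(Annular stack inoperative) [AND] = 0.650728 × 0.33 = 0.214740
P(Offshore blowout preventer fails to close) [AND] = 0.015096 × 0.214740 = 0.003242
Rounded to 4 decimal places: P(Offshore blowout preventer fails to close) ≈ 0.0032.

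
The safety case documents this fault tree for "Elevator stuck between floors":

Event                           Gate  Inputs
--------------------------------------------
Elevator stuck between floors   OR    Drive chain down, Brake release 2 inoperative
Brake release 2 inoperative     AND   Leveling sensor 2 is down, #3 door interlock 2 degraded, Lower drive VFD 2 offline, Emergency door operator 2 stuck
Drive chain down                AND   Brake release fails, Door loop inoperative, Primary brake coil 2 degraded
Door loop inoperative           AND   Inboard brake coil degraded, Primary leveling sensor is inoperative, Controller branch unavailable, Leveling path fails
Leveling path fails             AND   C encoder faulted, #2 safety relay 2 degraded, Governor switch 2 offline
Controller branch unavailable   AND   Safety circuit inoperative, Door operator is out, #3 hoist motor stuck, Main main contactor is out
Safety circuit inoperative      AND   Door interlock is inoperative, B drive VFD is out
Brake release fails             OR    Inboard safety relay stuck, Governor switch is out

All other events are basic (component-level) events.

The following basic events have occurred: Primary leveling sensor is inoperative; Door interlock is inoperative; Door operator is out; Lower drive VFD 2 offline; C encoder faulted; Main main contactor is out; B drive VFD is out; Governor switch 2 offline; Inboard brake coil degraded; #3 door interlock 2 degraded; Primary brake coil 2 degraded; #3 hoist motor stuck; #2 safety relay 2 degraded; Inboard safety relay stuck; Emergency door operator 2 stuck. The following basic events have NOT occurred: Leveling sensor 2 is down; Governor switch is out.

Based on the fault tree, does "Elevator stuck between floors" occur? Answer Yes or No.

Brake release fails [OR]: Inboard safety relay stuck=occurs, Governor switch is out=not → at least one input occurs → occurs.
Safety circuit inoperative [AND]: Door interlock is inoperative=occurs, B drive VFD is out=occurs → all inputs occur → occurs.
Controller branch unavailable [AND]: Safety circuit inoperative=occurs, Door operator is out=occurs, #3 hoist motor stuck=occurs, Main main contactor is out=occurs → all inputs occur → occurs.
Leveling path fails [AND]: C encoder faulted=occurs, #2 safety relay 2 degraded=occurs, Governor switch 2 offline=occurs → all inputs occur → occurs.
Door loop inoperative [AND]: Inboard brake coil degraded=occurs, Primary leveling sensor is inoperative=occurs, Controller branch unavailable=occurs, Leveling path fails=occurs → all inputs occur → occurs.
Drive chain down [AND]: Brake release fails=occurs, Door loop inoperative=occurs, Primary brake coil 2 degraded=occurs → all inputs occur → occurs.
Brake release 2 inoperative [AND]: Leveling sensor 2 is down=not, #3 door interlock 2 degraded=occurs, Lower drive VFD 2 offline=occurs, Emergency door operator 2 stuck=occurs → not all inputs occur → does not occur.
Elevator stuck between floors [OR]: Drive chain down=occurs, Brake release 2 inoperative=not → at least one input occurs → occurs.

Yes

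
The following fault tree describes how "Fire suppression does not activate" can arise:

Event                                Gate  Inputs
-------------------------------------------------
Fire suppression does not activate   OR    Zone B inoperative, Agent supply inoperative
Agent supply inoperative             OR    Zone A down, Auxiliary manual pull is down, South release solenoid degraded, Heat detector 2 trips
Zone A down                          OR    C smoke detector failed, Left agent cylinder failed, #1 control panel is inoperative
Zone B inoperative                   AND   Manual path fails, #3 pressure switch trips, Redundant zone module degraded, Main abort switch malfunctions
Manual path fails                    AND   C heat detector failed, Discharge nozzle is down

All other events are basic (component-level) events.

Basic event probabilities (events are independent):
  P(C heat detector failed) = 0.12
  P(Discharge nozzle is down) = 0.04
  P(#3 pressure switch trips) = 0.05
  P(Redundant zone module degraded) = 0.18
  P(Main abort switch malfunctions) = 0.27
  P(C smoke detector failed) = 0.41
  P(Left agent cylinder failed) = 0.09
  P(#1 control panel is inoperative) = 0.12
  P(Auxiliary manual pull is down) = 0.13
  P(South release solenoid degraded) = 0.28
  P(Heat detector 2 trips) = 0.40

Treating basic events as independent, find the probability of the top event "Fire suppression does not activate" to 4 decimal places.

0.8224

P(Manual path fails) [AND] = 0.12 × 0.04 = 0.004800
P(Zone B inoperative) [AND] = 0.004800 × 0.05 × 0.18 × 0.27 = 0.000012
P(Zone A down) [OR] = 1 − (1−0.41) × (1−0.09) × (1−0.12) = 0.527528
P(Agent supply inoperative) [OR] = 1 − (1−0.527528) × (1−0.13) × (1−0.28) × (1−0.40) = 0.822426
P(Fire suppression does not activate) [OR] = 1 − (1−0.000012) × (1−0.822426) = 0.822428
Rounded to 4 decimal places: P(Fire suppression does not activate) ≈ 0.8224.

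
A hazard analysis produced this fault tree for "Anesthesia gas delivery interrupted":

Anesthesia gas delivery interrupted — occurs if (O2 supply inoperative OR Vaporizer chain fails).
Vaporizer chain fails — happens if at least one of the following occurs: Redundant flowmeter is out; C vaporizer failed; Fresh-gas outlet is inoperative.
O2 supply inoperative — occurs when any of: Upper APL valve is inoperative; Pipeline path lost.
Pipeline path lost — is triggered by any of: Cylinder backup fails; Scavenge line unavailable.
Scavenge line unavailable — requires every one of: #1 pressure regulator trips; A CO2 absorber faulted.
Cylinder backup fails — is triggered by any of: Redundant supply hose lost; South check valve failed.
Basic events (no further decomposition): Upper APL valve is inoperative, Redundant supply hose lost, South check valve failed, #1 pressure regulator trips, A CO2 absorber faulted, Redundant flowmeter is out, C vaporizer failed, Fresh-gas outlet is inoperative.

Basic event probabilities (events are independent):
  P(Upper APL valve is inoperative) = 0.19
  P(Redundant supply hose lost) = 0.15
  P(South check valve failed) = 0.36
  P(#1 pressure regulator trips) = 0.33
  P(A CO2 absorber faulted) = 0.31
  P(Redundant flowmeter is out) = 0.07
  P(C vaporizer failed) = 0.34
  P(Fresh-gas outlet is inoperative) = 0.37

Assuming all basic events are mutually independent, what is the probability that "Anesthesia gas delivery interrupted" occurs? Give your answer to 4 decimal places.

0.8470

P(Cylinder backup fails) [OR] = 1 − (1−0.15) × (1−0.36) = 0.456000
P(Scavenge line unavailable) [AND] = 0.33 × 0.31 = 0.102300
P(Pipeline path lost) [OR] = 1 − (1−0.456000) × (1−0.102300) = 0.511651
P(O2 supply inoperative) [OR] = 1 − (1−0.19) × (1−0.511651) = 0.604437
P(Vaporizer chain fails) [OR] = 1 − (1−0.07) × (1−0.34) × (1−0.37) = 0.613306
P(Anesthesia gas delivery interrupted) [OR] = 1 − (1−0.604437) × (1−0.613306) = 0.847038
Rounded to 4 decimal places: P(Anesthesia gas delivery interrupted) ≈ 0.8470.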